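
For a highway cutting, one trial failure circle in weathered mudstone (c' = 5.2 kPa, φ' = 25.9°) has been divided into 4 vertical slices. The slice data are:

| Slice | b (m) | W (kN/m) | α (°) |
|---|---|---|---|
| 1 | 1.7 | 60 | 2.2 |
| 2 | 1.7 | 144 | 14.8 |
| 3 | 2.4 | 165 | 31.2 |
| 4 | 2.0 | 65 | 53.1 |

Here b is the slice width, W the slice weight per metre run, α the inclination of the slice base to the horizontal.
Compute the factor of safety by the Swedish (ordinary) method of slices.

FS = 1.33

Ordinary method of slices: FS = Σ[c'·Δl_i + (W_i cosα_i)·tanφ'] / Σ W_i sinα_i, with Δl_i = b_i / cosα_i.
Slice 1: Δl = 1.7/cos2.2° = 1.701 m; N'_1 = 60·cos2.2° = 60.0; c'Δl = 8.85; W sinα = 2.3
Slice 2: Δl = 1.7/cos14.8° = 1.758 m; N'_2 = 144·cos14.8° = 139.2; c'Δl = 9.14; W sinα = 36.8
Slice 3: Δl = 2.4/cos31.2° = 2.806 m; N'_3 = 165·cos31.2° = 141.1; c'Δl = 14.59; W sinα = 85.5
Slice 4: Δl = 2.0/cos53.1° = 3.331 m; N'_4 = 65·cos53.1° = 39.0; c'Δl = 17.32; W sinα = 52.0
Σc'Δl = 49.9 kN/m; ΣN' = 379.3 kN/m; ΣW sinα = 176.5 kN/m
Resisting = 49.9 + 379.3·tan25.9° = 49.9 + 184.2 = 234.1 kN/m
FS = 234.1 / 176.5 = 1.326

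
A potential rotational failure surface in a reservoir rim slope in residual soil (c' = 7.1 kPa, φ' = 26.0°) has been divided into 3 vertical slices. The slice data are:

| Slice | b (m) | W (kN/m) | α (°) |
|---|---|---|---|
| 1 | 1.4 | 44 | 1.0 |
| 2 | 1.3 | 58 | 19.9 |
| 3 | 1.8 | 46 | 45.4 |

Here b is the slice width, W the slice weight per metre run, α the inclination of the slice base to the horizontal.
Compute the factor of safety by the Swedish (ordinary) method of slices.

FS = 1.91

Ordinary method of slices: FS = Σ[c'·Δl_i + (W_i cosα_i)·tanφ'] / Σ W_i sinα_i, with Δl_i = b_i / cosα_i.
Slice 1: Δl = 1.4/cos1.0° = 1.400 m; N'_1 = 44·cos1.0° = 44.0; c'Δl = 9.94; W sinα = 0.8
Slice 2: Δl = 1.3/cos19.9° = 1.383 m; N'_2 = 58·cos19.9° = 54.5; c'Δl = 9.82; W sinα = 19.7
Slice 3: Δl = 1.8/cos45.4° = 2.564 m; N'_3 = 46·cos45.4° = 32.3; c'Δl = 18.20; W sinα = 32.8
Σc'Δl = 38.0 kN/m; ΣN' = 130.8 kN/m; ΣW sinα = 53.3 kN/m
Resisting = 38.0 + 130.8·tan26.0° = 38.0 + 63.8 = 101.8 kN/m
FS = 101.8 / 53.3 = 1.911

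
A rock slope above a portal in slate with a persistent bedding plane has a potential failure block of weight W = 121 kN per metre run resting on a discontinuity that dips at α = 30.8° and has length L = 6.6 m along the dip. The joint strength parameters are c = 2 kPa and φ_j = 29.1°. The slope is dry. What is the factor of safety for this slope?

FS = 1.15

Resolving the block weight along and normal to the plane and applying the Mohr–Coulomb strength on the joint:
N' = W cosα = 121·cos30.8° = 103.9 kN/m
Driving force T = W sinα = 121·sin30.8° = 62.0 kN/m
Resisting force R = c·L + N'·tanφ_j = 2·6.6 + 103.9·tan29.1° = 13.2 + 57.8 = 71.0 kN/m
FS = R / T = 71.0 / 62.0 = 1.147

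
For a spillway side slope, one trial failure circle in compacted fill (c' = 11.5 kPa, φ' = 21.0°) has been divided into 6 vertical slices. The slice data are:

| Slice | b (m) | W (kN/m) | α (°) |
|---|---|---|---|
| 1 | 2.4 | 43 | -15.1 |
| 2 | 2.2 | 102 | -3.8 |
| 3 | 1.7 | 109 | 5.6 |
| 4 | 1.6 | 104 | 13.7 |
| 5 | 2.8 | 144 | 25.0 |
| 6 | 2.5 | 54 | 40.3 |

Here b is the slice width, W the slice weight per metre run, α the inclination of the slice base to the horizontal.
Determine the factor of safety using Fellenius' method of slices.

Ordinary method of slices: FS = Σ[c'·Δl_i + (W_i cosα_i)·tanφ'] / Σ W_i sinα_i, with Δl_i = b_i / cosα_i.
Slice 1: Δl = 2.4/cos(-15.1°) = 2.486 m; N'_1 = 43·cos(-15.1°) = 41.5; c'Δl = 28.59; W sinα = -11.2
Slice 2: Δl = 2.2/cos(-3.8°) = 2.205 m; N'_2 = 102·cos(-3.8°) = 101.8; c'Δl = 25.36; W sinα = -6.8
Slice 3: Δl = 1.7/cos5.6° = 1.708 m; N'_3 = 109·cos5.6° = 108.5; c'Δl = 19.64; W sinα = 10.6
Slice 4: Δl = 1.6/cos13.7° = 1.647 m; N'_4 = 104·cos13.7° = 101.0; c'Δl = 18.94; W sinα = 24.6
Slice 5: Δl = 2.8/cos25.0° = 3.089 m; N'_5 = 144·cos25.0° = 130.5; c'Δl = 35.53; W sinα = 60.9
Slice 6: Δl = 2.5/cos40.3° = 3.278 m; N'_6 = 54·cos40.3° = 41.2; c'Δl = 37.70; W sinα = 34.9
Σc'Δl = 165.8 kN/m; ΣN' = 524.5 kN/m; ΣW sinα = 113.1 kN/m
Resisting = 165.8 + 524.5·tan21.0° = 165.8 + 201.3 = 367.1 kN/m
FS = 367.1 / 113.1 = 3.246

FS = 3.25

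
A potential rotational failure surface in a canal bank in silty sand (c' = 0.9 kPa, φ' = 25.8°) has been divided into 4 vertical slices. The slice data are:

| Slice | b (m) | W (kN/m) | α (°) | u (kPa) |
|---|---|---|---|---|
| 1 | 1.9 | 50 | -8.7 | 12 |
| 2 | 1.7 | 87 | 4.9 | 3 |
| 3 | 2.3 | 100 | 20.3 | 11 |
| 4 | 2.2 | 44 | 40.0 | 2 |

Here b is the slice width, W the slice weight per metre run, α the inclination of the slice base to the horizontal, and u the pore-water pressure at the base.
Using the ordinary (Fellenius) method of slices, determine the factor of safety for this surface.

FS = 1.69

Ordinary method of slices: FS = Σ[c'·Δl_i + (W_i cosα_i − u_i·Δl_i)·tanφ'] / Σ W_i sinα_i, with Δl_i = b_i / cosα_i.
Slice 1: Δl = 1.9/cos(-8.7°) = 1.922 m; N'_1 = 50·cos(-8.7°) − 12·1.922 = 26.4; c'Δl = 1.73; W sinα = -7.6
Slice 2: Δl = 1.7/cos4.9° = 1.706 m; N'_2 = 87·cos4.9° − 3·1.706 = 81.6; c'Δl = 1.54; W sinα = 7.4
Slice 3: Δl = 2.3/cos20.3° = 2.452 m; N'_3 = 100·cos20.3° − 11·2.452 = 66.8; c'Δl = 2.21; W sinα = 34.7
Slice 4: Δl = 2.2/cos40.0° = 2.872 m; N'_4 = 44·cos40.0° − 2·2.872 = 28.0; c'Δl = 2.58; W sinα = 28.3
Σc'Δl = 8.1 kN/m; ΣN' = 202.7 kN/m; ΣW sinα = 62.8 kN/m
Resisting = 8.1 + 202.7·tan25.8° = 8.1 + 98.0 = 106.0 kN/m
FS = 106.0 / 62.8 = 1.687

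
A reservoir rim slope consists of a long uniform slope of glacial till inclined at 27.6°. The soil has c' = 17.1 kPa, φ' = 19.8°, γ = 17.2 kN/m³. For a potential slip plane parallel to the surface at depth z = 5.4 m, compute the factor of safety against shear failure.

FS = 1.14

For an infinite slope with a slip plane parallel to the surface (no pore pressure): FS = [c' + γz cos²β tanφ'] / [γz sinβ cosβ].
γz = 17.2·5.4 = 92.88 kN/m²
Numerator = 17.1 + 92.88·cos²27.6°·tan19.8° = 17.1 + 92.88·0.7854·0.3600 = 43.361 kPa
Denominator = 92.88·sin27.6°·cos27.6° = 92.88·0.4633·0.8862 = 38.134 kPa
FS = 43.361 / 38.134 = 1.137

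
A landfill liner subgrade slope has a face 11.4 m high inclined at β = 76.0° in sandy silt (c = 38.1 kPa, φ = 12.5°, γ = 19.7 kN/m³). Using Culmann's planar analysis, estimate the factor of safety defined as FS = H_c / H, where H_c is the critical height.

H_c = (4c/γ) · sinβ cosφ / [1 − cos(β − φ)]
    = (4·38.1/19.7) · sin76.0°·cos12.5° / [1 − cos63.5°]
    = 7.736 · 0.9473 / 0.5538 = 13.23 m
FS = H_c / H = 13.23 / 11.4 = 1.161

FS = 1.16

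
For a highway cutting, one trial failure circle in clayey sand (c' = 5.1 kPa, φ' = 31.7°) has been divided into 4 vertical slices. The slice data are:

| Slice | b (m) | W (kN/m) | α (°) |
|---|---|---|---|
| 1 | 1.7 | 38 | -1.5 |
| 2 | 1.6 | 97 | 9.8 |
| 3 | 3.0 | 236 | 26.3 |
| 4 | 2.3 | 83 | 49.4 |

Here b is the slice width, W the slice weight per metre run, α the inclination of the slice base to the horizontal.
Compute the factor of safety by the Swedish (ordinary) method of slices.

FS = 1.63

Ordinary method of slices: FS = Σ[c'·Δl_i + (W_i cosα_i)·tanφ'] / Σ W_i sinα_i, with Δl_i = b_i / cosα_i.
Slice 1: Δl = 1.7/cos(-1.5°) = 1.701 m; N'_1 = 38·cos(-1.5°) = 38.0; c'Δl = 8.67; W sinα = -1.0
Slice 2: Δl = 1.6/cos9.8° = 1.624 m; N'_2 = 97·cos9.8° = 95.6; c'Δl = 8.28; W sinα = 16.5
Slice 3: Δl = 3.0/cos26.3° = 3.346 m; N'_3 = 236·cos26.3° = 211.6; c'Δl = 17.07; W sinα = 104.6
Slice 4: Δl = 2.3/cos49.4° = 3.534 m; N'_4 = 83·cos49.4° = 54.0; c'Δl = 18.02; W sinα = 63.0
Σc'Δl = 52.0 kN/m; ΣN' = 399.2 kN/m; ΣW sinα = 183.1 kN/m
Resisting = 52.0 + 399.2·tan31.7° = 52.0 + 246.5 = 298.6 kN/m
FS = 298.6 / 183.1 = 1.631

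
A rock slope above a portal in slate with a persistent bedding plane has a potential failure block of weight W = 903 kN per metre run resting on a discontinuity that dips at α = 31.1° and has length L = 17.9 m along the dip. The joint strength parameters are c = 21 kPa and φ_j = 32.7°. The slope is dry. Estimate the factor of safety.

FS = 1.87

Resolving the block weight along and normal to the plane and applying the Mohr–Coulomb strength on the joint:
N' = W cosα = 903·cos31.1° = 773.2 kN/m
Driving force T = W sinα = 903·sin31.1° = 466.4 kN/m
Resisting force R = c·L + N'·tanφ_j = 21·17.9 + 773.2·tan32.7° = 375.9 + 496.4 = 872.3 kN/m
FS = R / T = 872.3 / 466.4 = 1.870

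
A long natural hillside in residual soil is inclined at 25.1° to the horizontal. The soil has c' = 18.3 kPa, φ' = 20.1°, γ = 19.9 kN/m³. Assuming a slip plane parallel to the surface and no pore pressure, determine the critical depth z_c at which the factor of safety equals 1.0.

Setting FS = 1.00 in FS = [c' + γz cos²β tanφ'] / [γz sinβ cosβ] and solving for z:
z = c' / [γ cosβ (FS·sinβ − cosβ·tanφ')]
  = 18.3 / [19.9·cos25.1°·(1.00·sin25.1° − cos25.1°·tan20.1°)]
  = 18.3 / [19.9·0.9056·(1.00·0.4242 − 0.9056·0.3659)]
  = 18.3 / 1.6725 = 10.942 m

z_c = 10.94 m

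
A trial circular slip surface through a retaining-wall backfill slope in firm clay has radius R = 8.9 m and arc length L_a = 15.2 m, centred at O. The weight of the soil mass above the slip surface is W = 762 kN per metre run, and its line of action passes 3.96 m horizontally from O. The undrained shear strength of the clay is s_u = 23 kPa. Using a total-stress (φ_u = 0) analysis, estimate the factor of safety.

FS = 1.03

Taking moments about the centre O, the resisting moment is provided by the undrained shear strength acting along the arc:
M_R = s_u·L_a·R = 23·15.20·8.9 = 3111.4 kN·m/m
M_D = W·d = 762·3.96 = 3017.5 kN·m/m
FS = M_R / M_D = 3111.4 / 3017.5 = 1.031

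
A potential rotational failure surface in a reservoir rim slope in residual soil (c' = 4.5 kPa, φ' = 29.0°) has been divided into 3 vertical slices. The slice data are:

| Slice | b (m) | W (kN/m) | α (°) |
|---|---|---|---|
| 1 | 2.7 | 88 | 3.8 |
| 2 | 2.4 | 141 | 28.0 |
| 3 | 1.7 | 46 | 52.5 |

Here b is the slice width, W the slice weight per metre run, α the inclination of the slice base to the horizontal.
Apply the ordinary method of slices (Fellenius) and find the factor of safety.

FS = 1.57

Ordinary method of slices: FS = Σ[c'·Δl_i + (W_i cosα_i)·tanφ'] / Σ W_i sinα_i, with Δl_i = b_i / cosα_i.
Slice 1: Δl = 2.7/cos3.8° = 2.706 m; N'_1 = 88·cos3.8° = 87.8; c'Δl = 12.18; W sinα = 5.8
Slice 2: Δl = 2.4/cos28.0° = 2.718 m; N'_2 = 141·cos28.0° = 124.5; c'Δl = 12.23; W sinα = 66.2
Slice 3: Δl = 1.7/cos52.5° = 2.793 m; N'_3 = 46·cos52.5° = 28.0; c'Δl = 12.57; W sinα = 36.5
Σc'Δl = 37.0 kN/m; ΣN' = 240.3 kN/m; ΣW sinα = 108.5 kN/m
Resisting = 37.0 + 240.3·tan29.0° = 37.0 + 133.2 = 170.2 kN/m
FS = 170.2 / 108.5 = 1.568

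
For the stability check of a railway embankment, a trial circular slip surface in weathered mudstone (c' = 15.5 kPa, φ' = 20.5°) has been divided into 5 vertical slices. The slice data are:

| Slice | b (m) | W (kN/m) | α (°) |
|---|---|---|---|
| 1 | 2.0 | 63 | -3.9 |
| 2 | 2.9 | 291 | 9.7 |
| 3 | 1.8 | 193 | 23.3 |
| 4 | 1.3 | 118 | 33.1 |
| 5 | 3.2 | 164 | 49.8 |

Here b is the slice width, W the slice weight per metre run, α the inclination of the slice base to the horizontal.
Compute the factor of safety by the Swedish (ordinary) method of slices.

Ordinary method of slices: FS = Σ[c'·Δl_i + (W_i cosα_i)·tanφ'] / Σ W_i sinα_i, with Δl_i = b_i / cosα_i.
Slice 1: Δl = 2.0/cos(-3.9°) = 2.005 m; N'_1 = 63·cos(-3.9°) = 62.9; c'Δl = 31.07; W sinα = -4.3
Slice 2: Δl = 2.9/cos9.7° = 2.942 m; N'_2 = 291·cos9.7° = 286.8; c'Δl = 45.60; W sinα = 49.0
Slice 3: Δl = 1.8/cos23.3° = 1.960 m; N'_3 = 193·cos23.3° = 177.3; c'Δl = 30.38; W sinα = 76.3
Slice 4: Δl = 1.3/cos33.1° = 1.552 m; N'_4 = 118·cos33.1° = 98.9; c'Δl = 24.05; W sinα = 64.4
Slice 5: Δl = 3.2/cos49.8° = 4.958 m; N'_5 = 164·cos49.8° = 105.9; c'Δl = 76.84; W sinα = 125.3
Σc'Δl = 207.9 kN/m; ΣN' = 731.7 kN/m; ΣW sinα = 310.8 kN/m
Resisting = 207.9 + 731.7·tan20.5° = 207.9 + 273.6 = 481.5 kN/m
FS = 481.5 / 310.8 = 1.549

FS = 1.55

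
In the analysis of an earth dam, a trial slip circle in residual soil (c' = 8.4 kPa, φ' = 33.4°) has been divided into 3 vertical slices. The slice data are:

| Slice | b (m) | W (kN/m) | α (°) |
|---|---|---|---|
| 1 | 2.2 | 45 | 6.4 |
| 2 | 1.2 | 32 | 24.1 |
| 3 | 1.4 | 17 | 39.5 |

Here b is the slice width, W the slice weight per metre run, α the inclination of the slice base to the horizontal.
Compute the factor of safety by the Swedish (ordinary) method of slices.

FS = 3.54

Ordinary method of slices: FS = Σ[c'·Δl_i + (W_i cosα_i)·tanφ'] / Σ W_i sinα_i, with Δl_i = b_i / cosα_i.
Slice 1: Δl = 2.2/cos6.4° = 2.214 m; N'_1 = 45·cos6.4° = 44.7; c'Δl = 18.60; W sinα = 5.0
Slice 2: Δl = 1.2/cos24.1° = 1.315 m; N'_2 = 32·cos24.1° = 29.2; c'Δl = 11.04; W sinα = 13.1
Slice 3: Δl = 1.4/cos39.5° = 1.814 m; N'_3 = 17·cos39.5° = 13.1; c'Δl = 15.24; W sinα = 10.8
Σc'Δl = 44.9 kN/m; ΣN' = 87.0 kN/m; ΣW sinα = 28.9 kN/m
Resisting = 44.9 + 87.0·tan33.4° = 44.9 + 57.4 = 102.3 kN/m
FS = 102.3 / 28.9 = 3.539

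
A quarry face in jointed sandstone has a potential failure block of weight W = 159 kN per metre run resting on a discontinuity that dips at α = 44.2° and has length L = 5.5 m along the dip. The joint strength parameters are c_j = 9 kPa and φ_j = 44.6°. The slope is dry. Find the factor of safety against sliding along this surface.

FS = 1.46

Resolving the block weight along and normal to the plane and applying the Mohr–Coulomb strength on the joint:
N' = W cosα = 159·cos44.2° = 114.0 kN/m
Driving force T = W sinα = 159·sin44.2° = 110.8 kN/m
Resisting force R = c_j·L + N'·tanφ_j = 9·5.5 + 114.0·tan44.6° = 49.5 + 112.4 = 161.9 kN/m
FS = R / T = 161.9 / 110.8 = 1.461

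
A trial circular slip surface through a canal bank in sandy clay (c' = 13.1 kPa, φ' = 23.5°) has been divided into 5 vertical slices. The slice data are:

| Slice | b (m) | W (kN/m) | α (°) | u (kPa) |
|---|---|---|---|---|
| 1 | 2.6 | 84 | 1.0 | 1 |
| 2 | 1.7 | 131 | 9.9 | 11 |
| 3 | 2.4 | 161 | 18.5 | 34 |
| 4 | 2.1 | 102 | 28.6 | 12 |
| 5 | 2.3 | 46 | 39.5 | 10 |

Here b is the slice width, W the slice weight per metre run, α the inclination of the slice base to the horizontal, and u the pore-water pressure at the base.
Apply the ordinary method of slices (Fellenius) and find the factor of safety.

FS = 1.97

Ordinary method of slices: FS = Σ[c'·Δl_i + (W_i cosα_i − u_i·Δl_i)·tanφ'] / Σ W_i sinα_i, with Δl_i = b_i / cosα_i.
Slice 1: Δl = 2.6/cos1.0° = 2.600 m; N'_1 = 84·cos1.0° − 1·2.600 = 81.4; c'Δl = 34.07; W sinα = 1.5
Slice 2: Δl = 1.7/cos9.9° = 1.726 m; N'_2 = 131·cos9.9° − 11·1.726 = 110.1; c'Δl = 22.61; W sinα = 22.5
Slice 3: Δl = 2.4/cos18.5° = 2.531 m; N'_3 = 161·cos18.5° − 34·2.531 = 66.6; c'Δl = 33.15; W sinα = 51.1
Slice 4: Δl = 2.1/cos28.6° = 2.392 m; N'_4 = 102·cos28.6° − 12·2.392 = 60.9; c'Δl = 31.33; W sinα = 48.8
Slice 5: Δl = 2.3/cos39.5° = 2.981 m; N'_5 = 46·cos39.5° − 10·2.981 = 5.7; c'Δl = 39.05; W sinα = 29.3
Σc'Δl = 160.2 kN/m; ΣN' = 324.6 kN/m; ΣW sinα = 153.2 kN/m
Resisting = 160.2 + 324.6·tan23.5° = 160.2 + 141.2 = 301.4 kN/m
FS = 301.4 / 153.2 = 1.968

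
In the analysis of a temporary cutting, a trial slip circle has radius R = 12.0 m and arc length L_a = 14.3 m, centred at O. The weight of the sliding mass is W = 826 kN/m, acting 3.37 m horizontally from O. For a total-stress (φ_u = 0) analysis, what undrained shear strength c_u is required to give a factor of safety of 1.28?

FS = c_u·L_a·R / (W·d), so c_u = FS·W·d / (L_a·R).
c_u = 1.28·826·3.37 / (14.30·12.0) = 3563.0 / 171.60 = 20.76 kPa

c_u = 20.8 kPa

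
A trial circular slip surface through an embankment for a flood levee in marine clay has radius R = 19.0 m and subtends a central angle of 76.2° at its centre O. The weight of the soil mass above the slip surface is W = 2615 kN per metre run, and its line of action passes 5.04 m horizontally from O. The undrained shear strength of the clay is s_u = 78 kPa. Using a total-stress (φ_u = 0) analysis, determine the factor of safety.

FS = 2.84

Taking moments about the centre O, the resisting moment is provided by the undrained shear strength acting along the arc:
Arc length L_a = R·θ = 19.0·(76.2°·π/180) = 19.0·1.3299 = 25.27 m
M_R = s_u·L_a·R = 78·25.27·19.0 = 37448.5 kN·m/m
M_D = W·d = 2615·5.04 = 13179.6 kN·m/m
FS = M_R / M_D = 37448.5 / 13179.6 = 2.841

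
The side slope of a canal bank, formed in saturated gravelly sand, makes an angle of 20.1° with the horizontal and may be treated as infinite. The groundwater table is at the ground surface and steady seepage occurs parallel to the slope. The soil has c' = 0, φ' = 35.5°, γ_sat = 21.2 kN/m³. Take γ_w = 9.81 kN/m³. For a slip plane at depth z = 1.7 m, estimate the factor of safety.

FS = 1.05

With seepage parallel to the slope and the water table at the surface, the effective normal stress on the slip plane uses the buoyant unit weight γ' = γ_sat − γ_w while the driving shear stress uses γ_sat:
FS = [c' + γ' z cos²β tanφ'] / [γ_sat z sinβ cosβ]
(For c' = 0 this reduces to FS = (γ'/γ_sat)·tanφ'/tanβ.)
γ' = 21.2 − 9.81 = 11.39 kN/m³
Numerator = 0.0 + 11.39·1.7·cos²20.1°·tan35.5° = 0.0 + 11.39·1.7·0.8819·0.7133 = 12.180 kPa
Denominator = 21.2·1.7·sin20.1°·cos20.1° = 21.2·1.7·0.3437·0.9391 = 11.631 kPa
FS = 12.180 / 11.631 = 1.047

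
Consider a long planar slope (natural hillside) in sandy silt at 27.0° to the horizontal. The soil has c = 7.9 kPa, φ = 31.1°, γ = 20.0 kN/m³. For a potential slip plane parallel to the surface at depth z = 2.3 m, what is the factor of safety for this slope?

For an infinite slope with a slip plane parallel to the surface (no pore pressure): FS = [c + γz cos²β tanφ] / [γz sinβ cosβ].
γz = 20.0·2.3 = 46.00 kN/m²
Numerator = 7.9 + 46.00·cos²27.0°·tan31.1° = 7.9 + 46.00·0.7939·0.6032 = 29.930 kPa
Denominator = 46.00·sin27.0°·cos27.0° = 46.00·0.4540·0.8910 = 18.607 kPa
FS = 29.930 / 18.607 = 1.608

FS = 1.61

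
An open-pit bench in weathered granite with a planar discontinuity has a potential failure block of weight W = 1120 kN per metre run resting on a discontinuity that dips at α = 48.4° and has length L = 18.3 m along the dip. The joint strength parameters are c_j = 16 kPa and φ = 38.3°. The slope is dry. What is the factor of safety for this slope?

Resolving the block weight along and normal to the plane and applying the Mohr–Coulomb strength on the joint:
N' = W cosα = 1120·cos48.4° = 743.6 kN/m
Driving force T = W sinα = 1120·sin48.4° = 837.5 kN/m
Resisting force R = c_j·L + N'·tanφ = 16·18.3 + 743.6·tan38.3° = 292.8 + 587.3 = 880.1 kN/m
FS = R / T = 880.1 / 837.5 = 1.051

FS = 1.05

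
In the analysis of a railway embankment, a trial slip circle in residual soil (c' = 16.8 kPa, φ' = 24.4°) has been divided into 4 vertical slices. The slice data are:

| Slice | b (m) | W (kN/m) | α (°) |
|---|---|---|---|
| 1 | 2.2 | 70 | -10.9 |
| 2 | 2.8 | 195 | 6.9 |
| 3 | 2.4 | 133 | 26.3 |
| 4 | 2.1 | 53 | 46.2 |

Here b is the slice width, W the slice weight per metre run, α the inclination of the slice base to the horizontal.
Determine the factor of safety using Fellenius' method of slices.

FS = 3.45

Ordinary method of slices: FS = Σ[c'·Δl_i + (W_i cosα_i)·tanφ'] / Σ W_i sinα_i, with Δl_i = b_i / cosα_i.
Slice 1: Δl = 2.2/cos(-10.9°) = 2.240 m; N'_1 = 70·cos(-10.9°) = 68.7; c'Δl = 37.64; W sinα = -13.2
Slice 2: Δl = 2.8/cos6.9° = 2.820 m; N'_2 = 195·cos6.9° = 193.6; c'Δl = 47.38; W sinα = 23.4
Slice 3: Δl = 2.4/cos26.3° = 2.677 m; N'_3 = 133·cos26.3° = 119.2; c'Δl = 44.98; W sinα = 58.9
Slice 4: Δl = 2.1/cos46.2° = 3.034 m; N'_4 = 53·cos46.2° = 36.7; c'Δl = 50.97; W sinα = 38.3
Σc'Δl = 181.0 kN/m; ΣN' = 418.2 kN/m; ΣW sinα = 107.4 kN/m
Resisting = 181.0 + 418.2·tan24.4° = 181.0 + 189.7 = 370.7 kN/m
FS = 370.7 / 107.4 = 3.452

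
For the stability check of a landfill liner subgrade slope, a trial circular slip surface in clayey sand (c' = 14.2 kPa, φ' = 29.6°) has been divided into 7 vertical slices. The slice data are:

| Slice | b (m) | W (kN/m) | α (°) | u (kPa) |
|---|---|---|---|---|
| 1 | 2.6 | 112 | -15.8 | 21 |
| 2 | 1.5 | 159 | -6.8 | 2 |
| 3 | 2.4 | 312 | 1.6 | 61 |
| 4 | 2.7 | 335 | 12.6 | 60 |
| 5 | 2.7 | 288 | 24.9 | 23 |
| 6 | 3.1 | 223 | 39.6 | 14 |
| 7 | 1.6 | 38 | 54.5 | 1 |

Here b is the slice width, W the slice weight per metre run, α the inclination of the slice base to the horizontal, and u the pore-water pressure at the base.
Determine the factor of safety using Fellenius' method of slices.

Ordinary method of slices: FS = Σ[c'·Δl_i + (W_i cosα_i − u_i·Δl_i)·tanφ'] / Σ W_i sinα_i, with Δl_i = b_i / cosα_i.
Slice 1: Δl = 2.6/cos(-15.8°) = 2.702 m; N'_1 = 112·cos(-15.8°) − 21·2.702 = 51.0; c'Δl = 38.37; W sinα = -30.5
Slice 2: Δl = 1.5/cos(-6.8°) = 1.511 m; N'_2 = 159·cos(-6.8°) − 2·1.511 = 154.9; c'Δl = 21.45; W sinα = -18.8
Slice 3: Δl = 2.4/cos1.6° = 2.401 m; N'_3 = 312·cos1.6° − 61·2.401 = 165.4; c'Δl = 34.09; W sinα = 8.7
Slice 4: Δl = 2.7/cos12.6° = 2.767 m; N'_4 = 335·cos12.6° − 60·2.767 = 160.9; c'Δl = 39.29; W sinα = 73.1
Slice 5: Δl = 2.7/cos24.9° = 2.977 m; N'_5 = 288·cos24.9° − 23·2.977 = 192.8; c'Δl = 42.27; W sinα = 121.3
Slice 6: Δl = 3.1/cos39.6° = 4.023 m; N'_6 = 223·cos39.6° − 14·4.023 = 115.5; c'Δl = 57.13; W sinα = 142.1
Slice 7: Δl = 1.6/cos54.5° = 2.755 m; N'_7 = 38·cos54.5° − 1·2.755 = 19.3; c'Δl = 39.12; W sinα = 30.9
Σc'Δl = 271.7 kN/m; ΣN' = 859.8 kN/m; ΣW sinα = 326.8 kN/m
Resisting = 271.7 + 859.8·tan29.6° = 271.7 + 488.4 = 760.2 kN/m
FS = 760.2 / 326.8 = 2.326

FS = 2.33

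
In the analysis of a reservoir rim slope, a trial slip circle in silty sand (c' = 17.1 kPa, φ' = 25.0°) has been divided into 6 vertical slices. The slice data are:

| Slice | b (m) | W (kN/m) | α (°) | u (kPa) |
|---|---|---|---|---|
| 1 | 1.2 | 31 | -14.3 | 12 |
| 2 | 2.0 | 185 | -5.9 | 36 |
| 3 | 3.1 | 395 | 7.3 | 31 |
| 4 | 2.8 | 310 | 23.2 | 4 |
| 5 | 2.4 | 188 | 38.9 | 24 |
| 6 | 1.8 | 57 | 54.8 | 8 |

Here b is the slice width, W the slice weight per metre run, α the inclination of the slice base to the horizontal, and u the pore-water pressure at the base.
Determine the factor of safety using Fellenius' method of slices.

FS = 2.03

Ordinary method of slices: FS = Σ[c'·Δl_i + (W_i cosα_i − u_i·Δl_i)·tanφ'] / Σ W_i sinα_i, with Δl_i = b_i / cosα_i.
Slice 1: Δl = 1.2/cos(-14.3°) = 1.238 m; N'_1 = 31·cos(-14.3°) − 12·1.238 = 15.2; c'Δl = 21.18; W sinα = -7.7
Slice 2: Δl = 2.0/cos(-5.9°) = 2.011 m; N'_2 = 185·cos(-5.9°) − 36·2.011 = 111.6; c'Δl = 34.38; W sinα = -19.0
Slice 3: Δl = 3.1/cos7.3° = 3.125 m; N'_3 = 395·cos7.3° − 31·3.125 = 294.9; c'Δl = 53.44; W sinα = 50.2
Slice 4: Δl = 2.8/cos23.2° = 3.046 m; N'_4 = 310·cos23.2° − 4·3.046 = 272.7; c'Δl = 52.09; W sinα = 122.1
Slice 5: Δl = 2.4/cos38.9° = 3.084 m; N'_5 = 188·cos38.9° − 24·3.084 = 72.3; c'Δl = 52.73; W sinα = 118.1
Slice 6: Δl = 1.8/cos54.8° = 3.123 m; N'_6 = 57·cos54.8° − 8·3.123 = 7.9; c'Δl = 53.40; W sinα = 46.6
Σc'Δl = 267.2 kN/m; ΣN' = 774.6 kN/m; ΣW sinα = 310.3 kN/m
Resisting = 267.2 + 774.6·tan25.0° = 267.2 + 361.2 = 628.4 kN/m
FS = 628.4 / 310.3 = 2.025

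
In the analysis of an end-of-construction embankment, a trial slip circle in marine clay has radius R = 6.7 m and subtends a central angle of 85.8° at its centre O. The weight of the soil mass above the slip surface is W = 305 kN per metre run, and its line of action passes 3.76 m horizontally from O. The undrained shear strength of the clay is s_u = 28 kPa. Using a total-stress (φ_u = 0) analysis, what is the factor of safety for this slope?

Taking moments about the centre O, the resisting moment is provided by the undrained shear strength acting along the arc:
Arc length L_a = R·θ = 6.7·(85.8°·π/180) = 6.7·1.4975 = 10.03 m
M_R = s_u·L_a·R = 28·10.03·6.7 = 1882.2 kN·m/m
M_D = W·d = 305·3.76 = 1146.8 kN·m/m
FS = M_R / M_D = 1882.2 / 1146.8 = 1.641

FS = 1.64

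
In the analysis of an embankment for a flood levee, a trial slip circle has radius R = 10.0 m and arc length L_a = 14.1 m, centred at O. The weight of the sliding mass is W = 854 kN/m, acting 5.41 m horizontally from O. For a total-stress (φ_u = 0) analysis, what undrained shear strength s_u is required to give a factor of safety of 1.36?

s_u = 44.6 kPa

FS = s_u·L_a·R / (W·d), so s_u = FS·W·d / (L_a·R).
s_u = 1.36·854·5.41 / (14.10·10.0) = 6283.4 / 141.00 = 44.56 kPa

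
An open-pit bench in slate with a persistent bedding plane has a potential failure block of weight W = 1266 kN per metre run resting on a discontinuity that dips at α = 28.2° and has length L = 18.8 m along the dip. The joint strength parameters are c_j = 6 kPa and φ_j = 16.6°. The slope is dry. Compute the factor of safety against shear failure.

FS = 0.74

Resolving the block weight along and normal to the plane and applying the Mohr–Coulomb strength on the joint:
N' = W cosα = 1266·cos28.2° = 1115.7 kN/m
Driving force T = W sinα = 1266·sin28.2° = 598.2 kN/m
Resisting force R = c_j·L + N'·tanφ_j = 6·18.8 + 1115.7·tan16.6° = 112.8 + 332.6 = 445.4 kN/m
FS = R / T = 445.4 / 598.2 = 0.745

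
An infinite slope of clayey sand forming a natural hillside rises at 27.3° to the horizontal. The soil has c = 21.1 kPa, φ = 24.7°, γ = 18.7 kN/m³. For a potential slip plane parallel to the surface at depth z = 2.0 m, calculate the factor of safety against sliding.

For an infinite slope with a slip plane parallel to the surface (no pore pressure): FS = [c + γz cos²β tanφ] / [γz sinβ cosβ].
γz = 18.7·2.0 = 37.40 kN/m²
Numerator = 21.1 + 37.40·cos²27.3°·tan24.7° = 21.1 + 37.40·0.7896·0.4599 = 34.683 kPa
Denominator = 37.40·sin27.3°·cos27.3° = 37.40·0.4586·0.8886 = 15.243 kPa
FS = 34.683 / 15.243 = 2.275

FS = 2.28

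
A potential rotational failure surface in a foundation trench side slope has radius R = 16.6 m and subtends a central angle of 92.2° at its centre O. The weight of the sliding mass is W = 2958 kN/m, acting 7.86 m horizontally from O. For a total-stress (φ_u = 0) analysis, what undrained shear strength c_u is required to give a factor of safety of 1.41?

FS = c_u·L_a·R / (W·d), so c_u = FS·W·d / (L_a·R).
Arc length L_a = R·θ = 16.6·(92.2°·π/180) = 16.6·1.6092 = 26.71 m
c_u = 1.41·2958·7.86 / (26.71·16.6) = 32782.3 / 443.43 = 73.93 kPa

c_u = 73.9 kPa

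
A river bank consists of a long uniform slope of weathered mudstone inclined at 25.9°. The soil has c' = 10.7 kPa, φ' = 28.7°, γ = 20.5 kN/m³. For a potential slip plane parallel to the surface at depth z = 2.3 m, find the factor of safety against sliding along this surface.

For an infinite slope with a slip plane parallel to the surface (no pore pressure): FS = [c' + γz cos²β tanφ'] / [γz sinβ cosβ].
γz = 20.5·2.3 = 47.15 kN/m²
Numerator = 10.7 + 47.15·cos²25.9°·tan28.7° = 10.7 + 47.15·0.8092·0.5475 = 31.589 kPa
Denominator = 47.15·sin25.9°·cos25.9° = 47.15·0.4368·0.8996 = 18.527 kPa
FS = 31.589 / 18.527 = 1.705

FS = 1.71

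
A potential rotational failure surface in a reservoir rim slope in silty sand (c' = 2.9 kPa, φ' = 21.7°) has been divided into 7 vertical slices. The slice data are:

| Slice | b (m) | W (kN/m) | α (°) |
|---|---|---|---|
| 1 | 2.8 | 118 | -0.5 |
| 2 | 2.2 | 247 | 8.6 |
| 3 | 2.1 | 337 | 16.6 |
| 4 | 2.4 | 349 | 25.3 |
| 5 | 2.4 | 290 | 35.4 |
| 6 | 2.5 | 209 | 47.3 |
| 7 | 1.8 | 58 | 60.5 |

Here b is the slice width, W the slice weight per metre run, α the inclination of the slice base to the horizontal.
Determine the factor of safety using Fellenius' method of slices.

FS = 0.95

Ordinary method of slices: FS = Σ[c'·Δl_i + (W_i cosα_i)·tanφ'] / Σ W_i sinα_i, with Δl_i = b_i / cosα_i.
Slice 1: Δl = 2.8/cos(-0.5°) = 2.800 m; N'_1 = 118·cos(-0.5°) = 118.0; c'Δl = 8.12; W sinα = -1.0
Slice 2: Δl = 2.2/cos8.6° = 2.225 m; N'_2 = 247·cos8.6° = 244.2; c'Δl = 6.45; W sinα = 36.9
Slice 3: Δl = 2.1/cos16.6° = 2.191 m; N'_3 = 337·cos16.6° = 323.0; c'Δl = 6.35; W sinα = 96.3
Slice 4: Δl = 2.4/cos25.3° = 2.655 m; N'_4 = 349·cos25.3° = 315.5; c'Δl = 7.70; W sinα = 149.1
Slice 5: Δl = 2.4/cos35.4° = 2.944 m; N'_5 = 290·cos35.4° = 236.4; c'Δl = 8.54; W sinα = 168.0
Slice 6: Δl = 2.5/cos47.3° = 3.686 m; N'_6 = 209·cos47.3° = 141.7; c'Δl = 10.69; W sinα = 153.6
Slice 7: Δl = 1.8/cos60.5° = 3.655 m; N'_7 = 58·cos60.5° = 28.6; c'Δl = 10.60; W sinα = 50.5
Σc'Δl = 58.5 kN/m; ΣN' = 1407.4 kN/m; ΣW sinα = 653.4 kN/m
Resisting = 58.5 + 1407.4·tan21.7° = 58.5 + 560.1 = 618.5 kN/m
FS = 618.5 / 653.4 = 0.947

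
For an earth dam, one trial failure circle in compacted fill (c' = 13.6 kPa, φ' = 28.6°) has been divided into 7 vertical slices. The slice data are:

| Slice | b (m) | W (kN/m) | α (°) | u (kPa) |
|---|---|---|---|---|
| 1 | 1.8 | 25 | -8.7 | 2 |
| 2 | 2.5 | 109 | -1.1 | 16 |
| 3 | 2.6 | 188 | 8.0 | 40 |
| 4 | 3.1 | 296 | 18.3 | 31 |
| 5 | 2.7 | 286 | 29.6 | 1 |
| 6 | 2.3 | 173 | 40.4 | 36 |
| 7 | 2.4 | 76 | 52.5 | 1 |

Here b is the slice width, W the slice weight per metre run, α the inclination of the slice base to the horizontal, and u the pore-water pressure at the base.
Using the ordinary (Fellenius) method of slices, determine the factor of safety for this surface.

FS = 1.49

Ordinary method of slices: FS = Σ[c'·Δl_i + (W_i cosα_i − u_i·Δl_i)·tanφ'] / Σ W_i sinα_i, with Δl_i = b_i / cosα_i.
Slice 1: Δl = 1.8/cos(-8.7°) = 1.821 m; N'_1 = 25·cos(-8.7°) − 2·1.821 = 21.1; c'Δl = 24.76; W sinα = -3.8
Slice 2: Δl = 2.5/cos(-1.1°) = 2.500 m; N'_2 = 109·cos(-1.1°) − 16·2.500 = 69.0; c'Δl = 34.01; W sinα = -2.1
Slice 3: Δl = 2.6/cos8.0° = 2.626 m; N'_3 = 188·cos8.0° − 40·2.626 = 81.1; c'Δl = 35.71; W sinα = 26.2
Slice 4: Δl = 3.1/cos18.3° = 3.265 m; N'_4 = 296·cos18.3° − 31·3.265 = 179.8; c'Δl = 44.41; W sinα = 92.9
Slice 5: Δl = 2.7/cos29.6° = 3.105 m; N'_5 = 286·cos29.6° − 1·3.105 = 245.6; c'Δl = 42.23; W sinα = 141.3
Slice 6: Δl = 2.3/cos40.4° = 3.020 m; N'_6 = 173·cos40.4° − 36·3.020 = 23.0; c'Δl = 41.07; W sinα = 112.1
Slice 7: Δl = 2.4/cos52.5° = 3.942 m; N'_7 = 76·cos52.5° − 1·3.942 = 42.3; c'Δl = 53.62; W sinα = 60.3
Σc'Δl = 275.8 kN/m; ΣN' = 661.9 kN/m; ΣW sinα = 426.9 kN/m
Resisting = 275.8 + 661.9·tan28.6° = 275.8 + 360.9 = 636.7 kN/m
FS = 636.7 / 426.9 = 1.491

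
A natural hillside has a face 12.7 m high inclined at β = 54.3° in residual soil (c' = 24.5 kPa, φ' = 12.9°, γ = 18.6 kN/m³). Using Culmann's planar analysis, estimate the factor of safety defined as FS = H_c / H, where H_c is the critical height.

H_c = (4c'/γ) · sinβ cosφ' / [1 − cos(β − φ')]
    = (4·24.5/18.6) · sin54.3°·cos12.9° / [1 − cos41.4°]
    = 5.269 · 0.7916 / 0.2499 = 16.69 m
FS = H_c / H = 16.69 / 12.7 = 1.314

FS = 1.31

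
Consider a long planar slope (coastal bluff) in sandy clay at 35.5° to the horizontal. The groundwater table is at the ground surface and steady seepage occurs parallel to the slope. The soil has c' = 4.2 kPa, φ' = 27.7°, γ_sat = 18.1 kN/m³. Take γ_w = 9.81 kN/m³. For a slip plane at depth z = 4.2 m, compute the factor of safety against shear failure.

FS = 0.45

With seepage parallel to the slope and the water table at the surface, the effective normal stress on the slip plane uses the buoyant unit weight γ' = γ_sat − γ_w while the driving shear stress uses γ_sat:
FS = [c' + γ' z cos²β tanφ'] / [γ_sat z sinβ cosβ]
γ' = 18.1 − 9.81 = 8.29 kN/m³
Numerator = 4.2 + 8.29·4.2·cos²35.5°·tan27.7° = 4.2 + 8.29·4.2·0.6628·0.5250 = 16.316 kPa
Denominator = 18.1·4.2·sin35.5°·cos35.5° = 18.1·4.2·0.5807·0.8141 = 35.939 kPa
FS = 16.316 / 35.939 = 0.454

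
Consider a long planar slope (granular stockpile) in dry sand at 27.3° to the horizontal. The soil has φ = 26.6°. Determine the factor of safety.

For a dry cohesionless infinite slope the factor of safety is FS = tanφ / tanβ.
FS = tan26.6° / tan27.3° = 0.5008 / 0.5161 = 0.970

FS = 0.97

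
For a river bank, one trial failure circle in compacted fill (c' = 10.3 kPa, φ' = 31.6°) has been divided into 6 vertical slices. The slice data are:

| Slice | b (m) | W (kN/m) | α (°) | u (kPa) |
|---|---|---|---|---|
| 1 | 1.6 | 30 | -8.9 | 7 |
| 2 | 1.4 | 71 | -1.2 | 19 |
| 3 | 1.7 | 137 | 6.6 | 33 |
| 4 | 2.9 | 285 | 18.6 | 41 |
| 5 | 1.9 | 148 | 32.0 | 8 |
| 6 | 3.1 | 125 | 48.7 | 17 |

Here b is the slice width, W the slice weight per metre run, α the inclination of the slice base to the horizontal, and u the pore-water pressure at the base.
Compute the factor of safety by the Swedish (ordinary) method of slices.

Ordinary method of slices: FS = Σ[c'·Δl_i + (W_i cosα_i − u_i·Δl_i)·tanφ'] / Σ W_i sinα_i, with Δl_i = b_i / cosα_i.
Slice 1: Δl = 1.6/cos(-8.9°) = 1.619 m; N'_1 = 30·cos(-8.9°) − 7·1.619 = 18.3; c'Δl = 16.68; W sinα = -4.6
Slice 2: Δl = 1.4/cos(-1.2°) = 1.400 m; N'_2 = 71·cos(-1.2°) − 19·1.400 = 44.4; c'Δl = 14.42; W sinα = -1.5
Slice 3: Δl = 1.7/cos6.6° = 1.711 m; N'_3 = 137·cos6.6° − 33·1.711 = 79.6; c'Δl = 17.63; W sinα = 15.7
Slice 4: Δl = 2.9/cos18.6° = 3.060 m; N'_4 = 285·cos18.6° − 41·3.060 = 144.7; c'Δl = 31.52; W sinα = 90.9
Slice 5: Δl = 1.9/cos32.0° = 2.240 m; N'_5 = 148·cos32.0° − 8·2.240 = 107.6; c'Δl = 23.08; W sinα = 78.4
Slice 6: Δl = 3.1/cos48.7° = 4.697 m; N'_6 = 125·cos48.7° − 17·4.697 = 2.7; c'Δl = 48.38; W sinα = 93.9
Σc'Δl = 151.7 kN/m; ΣN' = 397.2 kN/m; ΣW sinα = 272.9 kN/m
Resisting = 151.7 + 397.2·tan31.6° = 151.7 + 244.4 = 396.1 kN/m
FS = 396.1 / 272.9 = 1.452

FS = 1.45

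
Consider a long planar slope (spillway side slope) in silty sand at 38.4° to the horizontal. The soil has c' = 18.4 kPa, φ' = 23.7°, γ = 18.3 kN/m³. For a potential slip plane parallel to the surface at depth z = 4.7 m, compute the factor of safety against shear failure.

For an infinite slope with a slip plane parallel to the surface (no pore pressure): FS = [c' + γz cos²β tanφ'] / [γz sinβ cosβ].
γz = 18.3·4.7 = 86.01 kN/m²
Numerator = 18.4 + 86.01·cos²38.4°·tan23.7° = 18.4 + 86.01·0.6142·0.4390 = 41.589 kPa
Denominator = 86.01·sin38.4°·cos38.4° = 86.01·0.6211·0.7837 = 41.869 kPa
FS = 41.589 / 41.869 = 0.993

FS = 0.99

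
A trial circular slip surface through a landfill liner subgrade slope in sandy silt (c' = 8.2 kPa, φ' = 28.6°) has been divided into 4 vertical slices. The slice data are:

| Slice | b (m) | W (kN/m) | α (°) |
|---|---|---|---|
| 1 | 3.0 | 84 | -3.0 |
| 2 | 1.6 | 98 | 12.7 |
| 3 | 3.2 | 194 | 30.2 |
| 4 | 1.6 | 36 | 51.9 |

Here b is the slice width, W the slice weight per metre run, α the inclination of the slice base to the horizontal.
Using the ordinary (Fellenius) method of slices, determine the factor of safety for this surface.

FS = 2.03

Ordinary method of slices: FS = Σ[c'·Δl_i + (W_i cosα_i)·tanφ'] / Σ W_i sinα_i, with Δl_i = b_i / cosα_i.
Slice 1: Δl = 3.0/cos(-3.0°) = 3.004 m; N'_1 = 84·cos(-3.0°) = 83.9; c'Δl = 24.63; W sinα = -4.4
Slice 2: Δl = 1.6/cos12.7° = 1.640 m; N'_2 = 98·cos12.7° = 95.6; c'Δl = 13.45; W sinα = 21.5
Slice 3: Δl = 3.2/cos30.2° = 3.703 m; N'_3 = 194·cos30.2° = 167.7; c'Δl = 30.36; W sinα = 97.6
Slice 4: Δl = 1.6/cos51.9° = 2.593 m; N'_4 = 36·cos51.9° = 22.2; c'Δl = 21.26; W sinα = 28.3
Σc'Δl = 89.7 kN/m; ΣN' = 369.4 kN/m; ΣW sinα = 143.1 kN/m
Resisting = 89.7 + 369.4·tan28.6° = 89.7 + 201.4 = 291.1 kN/m
FS = 291.1 / 143.1 = 2.035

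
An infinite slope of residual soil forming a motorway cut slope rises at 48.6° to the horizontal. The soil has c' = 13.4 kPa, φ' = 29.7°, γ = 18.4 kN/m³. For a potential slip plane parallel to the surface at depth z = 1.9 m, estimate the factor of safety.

For an infinite slope with a slip plane parallel to the surface (no pore pressure): FS = [c' + γz cos²β tanφ'] / [γz sinβ cosβ].
γz = 18.4·1.9 = 34.96 kN/m²
Numerator = 13.4 + 34.96·cos²48.6°·tan29.7° = 13.4 + 34.96·0.4373·0.5704 = 22.121 kPa
Denominator = 34.96·sin48.6°·cos48.6° = 34.96·0.7501·0.6613 = 17.342 kPa
FS = 22.121 / 17.342 = 1.276

FS = 1.28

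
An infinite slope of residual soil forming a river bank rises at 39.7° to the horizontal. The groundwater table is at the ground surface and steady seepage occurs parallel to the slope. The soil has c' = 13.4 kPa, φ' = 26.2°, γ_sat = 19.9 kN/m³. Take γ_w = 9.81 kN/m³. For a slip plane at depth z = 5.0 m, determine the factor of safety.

With seepage parallel to the slope and the water table at the surface, the effective normal stress on the slip plane uses the buoyant unit weight γ' = γ_sat − γ_w while the driving shear stress uses γ_sat:
FS = [c' + γ' z cos²β tanφ'] / [γ_sat z sinβ cosβ]
γ' = 19.9 − 9.81 = 10.09 kN/m³
Numerator = 13.4 + 10.09·5.0·cos²39.7°·tan26.2° = 13.4 + 10.09·5.0·0.5920·0.4921 = 28.095 kPa
Denominator = 19.9·5.0·sin39.7°·cos39.7° = 19.9·5.0·0.6388·0.7694 = 48.901 kPa
FS = 28.095 / 48.901 = 0.575

FS = 0.57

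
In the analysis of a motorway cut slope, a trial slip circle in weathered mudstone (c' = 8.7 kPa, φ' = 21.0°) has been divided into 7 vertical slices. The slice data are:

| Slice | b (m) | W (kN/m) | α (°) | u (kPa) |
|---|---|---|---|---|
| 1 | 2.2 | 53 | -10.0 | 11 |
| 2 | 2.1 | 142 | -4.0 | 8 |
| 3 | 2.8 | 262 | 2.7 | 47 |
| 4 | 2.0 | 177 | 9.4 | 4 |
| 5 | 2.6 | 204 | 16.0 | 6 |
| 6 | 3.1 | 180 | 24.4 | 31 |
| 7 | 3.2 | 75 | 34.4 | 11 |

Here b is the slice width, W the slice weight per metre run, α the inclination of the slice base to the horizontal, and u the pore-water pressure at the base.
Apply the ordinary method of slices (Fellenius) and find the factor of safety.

Ordinary method of slices: FS = Σ[c'·Δl_i + (W_i cosα_i − u_i·Δl_i)·tanφ'] / Σ W_i sinα_i, with Δl_i = b_i / cosα_i.
Slice 1: Δl = 2.2/cos(-10.0°) = 2.234 m; N'_1 = 53·cos(-10.0°) − 11·2.234 = 27.6; c'Δl = 19.44; W sinα = -9.2
Slice 2: Δl = 2.1/cos(-4.0°) = 2.105 m; N'_2 = 142·cos(-4.0°) − 8·2.105 = 124.8; c'Δl = 18.31; W sinα = -9.9
Slice 3: Δl = 2.8/cos2.7° = 2.803 m; N'_3 = 262·cos2.7° − 47·2.803 = 130.0; c'Δl = 24.39; W sinα = 12.3
Slice 4: Δl = 2.0/cos9.4° = 2.027 m; N'_4 = 177·cos9.4° − 4·2.027 = 166.5; c'Δl = 17.64; W sinα = 28.9
Slice 5: Δl = 2.6/cos16.0° = 2.705 m; N'_5 = 204·cos16.0° − 6·2.705 = 179.9; c'Δl = 23.53; W sinα = 56.2
Slice 6: Δl = 3.1/cos24.4° = 3.404 m; N'_6 = 180·cos24.4° − 31·3.404 = 58.4; c'Δl = 29.62; W sinα = 74.4
Slice 7: Δl = 3.2/cos34.4° = 3.878 m; N'_7 = 75·cos34.4° − 11·3.878 = 19.2; c'Δl = 33.74; W sinα = 42.4
Σc'Δl = 166.7 kN/m; ΣN' = 706.4 kN/m; ΣW sinα = 195.1 kN/m
Resisting = 166.7 + 706.4·tan21.0° = 166.7 + 271.2 = 437.8 kN/m
FS = 437.8 / 195.1 = 2.244

FS = 2.24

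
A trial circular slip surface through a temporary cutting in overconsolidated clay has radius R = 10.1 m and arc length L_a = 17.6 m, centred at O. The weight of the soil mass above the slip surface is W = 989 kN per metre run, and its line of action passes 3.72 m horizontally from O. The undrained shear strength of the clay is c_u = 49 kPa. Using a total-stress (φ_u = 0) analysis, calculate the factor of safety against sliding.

FS = 2.37

Taking moments about the centre O, the resisting moment is provided by the undrained shear strength acting along the arc:
M_R = c_u·L_a·R = 49·17.60·10.1 = 8710.2 kN·m/m
M_D = W·d = 989·3.72 = 3679.1 kN·m/m
FS = M_R / M_D = 8710.2 / 3679.1 = 2.368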